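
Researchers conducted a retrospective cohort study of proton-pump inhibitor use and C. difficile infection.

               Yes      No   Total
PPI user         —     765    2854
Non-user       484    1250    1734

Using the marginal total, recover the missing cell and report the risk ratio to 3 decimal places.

2.622

The missing cell is in the exposed row: 2854 − 765 = 2089.
So a = 2089, b = 765, c = 484, d = 1250.
RR = [a/(a+b)] / [c/(c+d)] = (2089/2854) / (484/1734) = 0.73196/0.27912 = 2.62234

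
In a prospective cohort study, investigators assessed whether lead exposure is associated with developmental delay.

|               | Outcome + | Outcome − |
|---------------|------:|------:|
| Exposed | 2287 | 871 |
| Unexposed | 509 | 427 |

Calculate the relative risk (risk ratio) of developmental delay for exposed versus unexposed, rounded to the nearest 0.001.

Cells: a = 2287, b = 871, c = 509, d = 427.
Risk in exposed = 2287/3158 = 0.72419; risk in unexposed = 509/936 = 0.54380.
RR = 0.72419 / 0.54380 = 1.33172
The risk among the exposed is 1.33 times that among the unexposed.

1.332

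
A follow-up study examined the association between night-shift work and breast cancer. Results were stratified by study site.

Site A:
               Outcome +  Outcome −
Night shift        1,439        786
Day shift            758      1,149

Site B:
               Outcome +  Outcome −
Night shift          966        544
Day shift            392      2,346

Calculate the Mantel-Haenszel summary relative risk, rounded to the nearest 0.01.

RR_MH = Σ(aᵢ·n₀ᵢ/nᵢ) / Σ(cᵢ·n₁ᵢ/nᵢ), with n₁ᵢ = aᵢ+bᵢ (exposed), n₀ᵢ = cᵢ+dᵢ (unexposed), nᵢ = n₁ᵢ+n₀ᵢ.
Stratum 1 (Site A): n₁ = 2225, n₀ = 1907, n = 4132; a·n₀/n = 1439·1907/4132 = 664.1271; c·n₁/n = 758·2225/4132 = 408.1680
Stratum 2 (Site B): n₁ = 1510, n₀ = 2738, n = 4248; a·n₀/n = 966·2738/4248 = 622.6243; c·n₁/n = 392·1510/4248 = 139.3409
RR_MH = (664.1271 + 622.6243) / (408.1680 + 139.3409) = 1286.7514 / 547.5088 = 2.35019

2.35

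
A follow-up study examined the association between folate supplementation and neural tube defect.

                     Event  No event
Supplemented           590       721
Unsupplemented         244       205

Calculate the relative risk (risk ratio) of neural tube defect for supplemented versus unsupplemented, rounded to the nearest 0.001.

Cells: a = 590, b = 721, c = 244, d = 205.
Risk in exposed = 590/1311 = 0.45004; risk in unexposed = 244/449 = 0.54343.
RR = 0.45004 / 0.54343 = 0.82814
The risk is 17% lower among the exposed than among the unexposed.

0.828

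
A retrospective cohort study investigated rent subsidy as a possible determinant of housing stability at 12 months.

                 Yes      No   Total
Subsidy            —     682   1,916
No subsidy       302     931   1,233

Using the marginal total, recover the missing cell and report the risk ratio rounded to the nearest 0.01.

The missing cell is in the exposed row: 1916 − 682 = 1234.
So a = 1234, b = 682, c = 302, d = 931.
RR = [a/(a+b)] / [c/(c+d)] = (1234/1916) / (302/1233) = 0.64405/0.24493 = 2.62952

2.63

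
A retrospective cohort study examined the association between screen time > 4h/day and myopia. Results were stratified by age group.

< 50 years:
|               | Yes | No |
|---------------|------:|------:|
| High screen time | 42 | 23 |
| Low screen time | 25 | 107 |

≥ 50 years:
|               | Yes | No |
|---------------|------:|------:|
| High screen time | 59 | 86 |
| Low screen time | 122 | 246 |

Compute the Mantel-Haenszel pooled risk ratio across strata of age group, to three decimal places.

RR_MH = Σ(aᵢ·n₀ᵢ/nᵢ) / Σ(cᵢ·n₁ᵢ/nᵢ), with n₁ᵢ = aᵢ+bᵢ (exposed), n₀ᵢ = cᵢ+dᵢ (unexposed), nᵢ = n₁ᵢ+n₀ᵢ.
Stratum 1 (< 50 years): n₁ = 65, n₀ = 132, n = 197; a·n₀/n = 42·132/197 = 28.1421; c·n₁/n = 25·65/197 = 8.2487
Stratum 2 (≥ 50 years): n₁ = 145, n₀ = 368, n = 513; a·n₀/n = 59·368/513 = 42.3236; c·n₁/n = 122·145/513 = 34.4834
RR_MH = (28.1421 + 42.3236) / (8.2487 + 34.4834) = 70.4657 / 42.7322 = 1.64901

1.649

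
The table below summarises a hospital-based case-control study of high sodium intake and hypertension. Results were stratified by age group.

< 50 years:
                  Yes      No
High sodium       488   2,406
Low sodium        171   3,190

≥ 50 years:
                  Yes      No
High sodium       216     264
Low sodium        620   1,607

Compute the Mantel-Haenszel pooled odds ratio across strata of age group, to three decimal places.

OR_MH = Σ(aᵢdᵢ/nᵢ) / Σ(bᵢcᵢ/nᵢ), where nᵢ is the stratum total.
Stratum 1 (< 50 years): n = 6255; a·d/n = 488·3190/6255 = 248.8761; b·c/n = 2406·171/6255 = 65.7755
Stratum 2 (≥ 50 years): n = 2707; a·d/n = 216·1607/2707 = 128.2276; b·c/n = 264·620/2707 = 60.4655
OR_MH = (248.8761 + 128.2276) / (65.7755 + 60.4655) = 377.1037 / 126.2410 = 2.98717

2.987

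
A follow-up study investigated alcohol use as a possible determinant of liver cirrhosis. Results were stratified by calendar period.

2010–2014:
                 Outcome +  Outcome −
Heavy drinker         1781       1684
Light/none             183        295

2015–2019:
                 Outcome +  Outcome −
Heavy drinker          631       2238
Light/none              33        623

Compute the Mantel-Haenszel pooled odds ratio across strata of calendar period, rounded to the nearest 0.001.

2.470

OR_MH = Σ(aᵢdᵢ/nᵢ) / Σ(bᵢcᵢ/nᵢ), where nᵢ is the stratum total.
Stratum 1 (2010–2014): n = 3943; a·d/n = 1781·295/3943 = 133.2475; b·c/n = 1684·183/3943 = 78.1567
Stratum 2 (2015–2019): n = 3525; a·d/n = 631·623/3525 = 111.5214; b·c/n = 2238·33/3525 = 20.9515
OR_MH = (133.2475 + 111.5214) / (78.1567 + 20.9515) = 244.7689 / 99.1082 = 2.46971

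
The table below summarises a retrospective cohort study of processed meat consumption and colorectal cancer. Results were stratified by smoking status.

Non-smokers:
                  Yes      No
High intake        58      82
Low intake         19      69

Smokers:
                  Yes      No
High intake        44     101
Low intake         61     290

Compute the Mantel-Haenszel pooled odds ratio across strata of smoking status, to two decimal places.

2.25

OR_MH = Σ(aᵢdᵢ/nᵢ) / Σ(bᵢcᵢ/nᵢ), where nᵢ is the stratum total.
Stratum 1 (Non-smokers): n = 228; a·d/n = 58·69/228 = 17.5526; b·c/n = 82·19/228 = 6.8333
Stratum 2 (Smokers): n = 496; a·d/n = 44·290/496 = 25.7258; b·c/n = 101·61/496 = 12.4214
OR_MH = (17.5526 + 25.7258) / (6.8333 + 12.4214) = 43.2784 / 19.2547 = 2.24768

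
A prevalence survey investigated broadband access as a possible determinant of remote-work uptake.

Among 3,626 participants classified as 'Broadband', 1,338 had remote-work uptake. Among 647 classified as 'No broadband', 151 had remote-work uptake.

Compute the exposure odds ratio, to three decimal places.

1.921

From the description: a = 1338, b = 2288, c = 151, d = 496.
OR = (a·d)/(b·c) = (1338 × 496) / (2288 × 151) = 663648 / 345488 = 1.92090
The odds of remote-work uptake are about 1.92 times as high in the broadband group.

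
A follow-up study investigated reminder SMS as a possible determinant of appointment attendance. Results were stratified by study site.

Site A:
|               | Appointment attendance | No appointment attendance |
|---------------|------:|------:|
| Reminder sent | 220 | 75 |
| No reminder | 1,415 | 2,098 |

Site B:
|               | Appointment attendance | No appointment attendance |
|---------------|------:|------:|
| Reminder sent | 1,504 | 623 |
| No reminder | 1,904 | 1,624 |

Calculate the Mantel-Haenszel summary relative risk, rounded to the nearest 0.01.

1.38

RR_MH = Σ(aᵢ·n₀ᵢ/nᵢ) / Σ(cᵢ·n₁ᵢ/nᵢ), with n₁ᵢ = aᵢ+bᵢ (exposed), n₀ᵢ = cᵢ+dᵢ (unexposed), nᵢ = n₁ᵢ+n₀ᵢ.
Stratum 1 (Site A): n₁ = 295, n₀ = 3513, n = 3808; a·n₀/n = 220·3513/3808 = 202.9569; c·n₁/n = 1415·295/3808 = 109.6179
Stratum 2 (Site B): n₁ = 2127, n₀ = 3528, n = 5655; a·n₀/n = 1504·3528/5655 = 938.3045; c·n₁/n = 1904·2127/5655 = 716.1464
RR_MH = (202.9569 + 938.3045) / (109.6179 + 716.1464) = 1141.2614 / 825.7643 = 1.38207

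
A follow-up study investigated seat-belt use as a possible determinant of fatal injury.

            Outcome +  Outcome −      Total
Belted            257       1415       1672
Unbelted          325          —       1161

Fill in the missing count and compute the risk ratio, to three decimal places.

The missing cell is in the unexposed row: 1161 − 325 = 836.
So a = 257, b = 1415, c = 325, d = 836.
RR = [a/(a+b)] / [c/(c+d)] = (257/1672) / (325/1161) = 0.15371/0.27993 = 0.54909

0.549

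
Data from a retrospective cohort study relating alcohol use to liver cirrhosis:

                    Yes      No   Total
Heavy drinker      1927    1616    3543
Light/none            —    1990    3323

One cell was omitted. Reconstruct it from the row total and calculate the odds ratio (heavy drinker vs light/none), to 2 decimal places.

1.78

The missing cell is in the unexposed row: 3323 − 1990 = 1333.
So a = 1927, b = 1616, c = 1333, d = 1990.
OR = (a·d)/(b·c) = (1927 × 1990) / (1616 × 1333) = 3834730 / 2154128 = 1.78018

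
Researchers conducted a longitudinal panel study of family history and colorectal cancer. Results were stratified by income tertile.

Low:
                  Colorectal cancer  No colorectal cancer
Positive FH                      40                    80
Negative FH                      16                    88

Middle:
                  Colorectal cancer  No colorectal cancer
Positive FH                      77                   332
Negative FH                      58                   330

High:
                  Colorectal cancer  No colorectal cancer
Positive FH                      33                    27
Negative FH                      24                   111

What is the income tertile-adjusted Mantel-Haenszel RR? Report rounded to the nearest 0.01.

1.73

RR_MH = Σ(aᵢ·n₀ᵢ/nᵢ) / Σ(cᵢ·n₁ᵢ/nᵢ), with n₁ᵢ = aᵢ+bᵢ (exposed), n₀ᵢ = cᵢ+dᵢ (unexposed), nᵢ = n₁ᵢ+n₀ᵢ.
Stratum 1 (Low): n₁ = 120, n₀ = 104, n = 224; a·n₀/n = 40·104/224 = 18.5714; c·n₁/n = 16·120/224 = 8.5714
Stratum 2 (Middle): n₁ = 409, n₀ = 388, n = 797; a·n₀/n = 77·388/797 = 37.4856; c·n₁/n = 58·409/797 = 29.7641
Stratum 3 (High): n₁ = 60, n₀ = 135, n = 195; a·n₀/n = 33·135/195 = 22.8462; c·n₁/n = 24·60/195 = 7.3846
RR_MH = (18.5714 + 37.4856 + 22.8462) / (8.5714 + 29.7641 + 7.3846) = 78.9032 / 45.7202 = 1.72578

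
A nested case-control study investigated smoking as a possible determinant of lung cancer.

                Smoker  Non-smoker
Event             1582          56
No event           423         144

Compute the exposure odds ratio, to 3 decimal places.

9.617

Reading the table with exposure as columns: a = 1582 (Smoker, case), b = 423 (Smoker, non-case), c = 56 (Non-smoker, case), d = 144.
OR = (a·d)/(b·c) = (1582 × 144) / (423 × 56) = 227808 / 23688 = 9.61702
The odds of lung cancer are about 9.62 times as high in the smoker group.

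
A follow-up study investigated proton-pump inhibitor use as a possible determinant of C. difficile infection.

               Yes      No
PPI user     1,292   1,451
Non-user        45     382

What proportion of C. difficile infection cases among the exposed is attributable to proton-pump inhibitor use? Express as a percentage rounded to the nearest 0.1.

77.6

Cells: a = 1292, b = 1451, c = 45, d = 382.
Risk in exposed = 1292/2743 = 0.47102; risk in unexposed = 45/427 = 0.10539.
RR = 0.47102/0.10539 = 4.46943
AR% = (RR − 1)/RR × 100 = (4.46943 − 1)/4.46943 × 100 = 77.6258%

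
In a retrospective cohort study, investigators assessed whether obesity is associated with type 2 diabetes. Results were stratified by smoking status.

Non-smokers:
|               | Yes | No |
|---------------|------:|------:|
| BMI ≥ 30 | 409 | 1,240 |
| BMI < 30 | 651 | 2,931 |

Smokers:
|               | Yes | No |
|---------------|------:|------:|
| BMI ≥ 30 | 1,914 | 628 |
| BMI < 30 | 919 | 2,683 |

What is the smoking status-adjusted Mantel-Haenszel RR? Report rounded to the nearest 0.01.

2.40

RR_MH = Σ(aᵢ·n₀ᵢ/nᵢ) / Σ(cᵢ·n₁ᵢ/nᵢ), with n₁ᵢ = aᵢ+bᵢ (exposed), n₀ᵢ = cᵢ+dᵢ (unexposed), nᵢ = n₁ᵢ+n₀ᵢ.
Stratum 1 (Non-smokers): n₁ = 1649, n₀ = 3582, n = 5231; a·n₀/n = 409·3582/5231 = 280.0684; c·n₁/n = 651·1649/5231 = 205.2187
Stratum 2 (Smokers): n₁ = 2542, n₀ = 3602, n = 6144; a·n₀/n = 1914·3602/6144 = 1122.1074; c·n₁/n = 919·2542/6144 = 380.2243
RR_MH = (280.0684 + 1122.1074) / (205.2187 + 380.2243) = 1402.1759 / 585.4430 = 2.39507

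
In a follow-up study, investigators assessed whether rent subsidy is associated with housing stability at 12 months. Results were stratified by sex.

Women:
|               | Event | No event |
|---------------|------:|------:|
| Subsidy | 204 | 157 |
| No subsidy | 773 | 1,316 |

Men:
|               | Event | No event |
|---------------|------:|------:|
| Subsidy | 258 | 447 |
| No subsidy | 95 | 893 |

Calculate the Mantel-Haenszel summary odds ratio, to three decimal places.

3.292

OR_MH = Σ(aᵢdᵢ/nᵢ) / Σ(bᵢcᵢ/nᵢ), where nᵢ is the stratum total.
Stratum 1 (Women): n = 2450; a·d/n = 204·1316/2450 = 109.5771; b·c/n = 157·773/2450 = 49.5351
Stratum 2 (Men): n = 1693; a·d/n = 258·893/1693 = 136.0862; b·c/n = 447·95/1693 = 25.0827
OR_MH = (109.5771 + 136.0862) / (49.5351 + 25.0827) = 245.6634 / 74.6178 = 3.29229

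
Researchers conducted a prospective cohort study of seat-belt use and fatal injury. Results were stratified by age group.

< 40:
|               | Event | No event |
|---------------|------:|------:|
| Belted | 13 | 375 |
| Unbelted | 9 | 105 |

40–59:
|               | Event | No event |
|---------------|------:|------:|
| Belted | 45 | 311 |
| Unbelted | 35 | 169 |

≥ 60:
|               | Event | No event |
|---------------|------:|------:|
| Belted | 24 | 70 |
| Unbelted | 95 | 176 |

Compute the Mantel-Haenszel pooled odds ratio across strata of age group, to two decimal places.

OR_MH = Σ(aᵢdᵢ/nᵢ) / Σ(bᵢcᵢ/nᵢ), where nᵢ is the stratum total.
Stratum 1 (< 40): n = 502; a·d/n = 13·105/502 = 2.7191; b·c/n = 375·9/502 = 6.7231
Stratum 2 (40–59): n = 560; a·d/n = 45·169/560 = 13.5804; b·c/n = 311·35/560 = 19.4375
Stratum 3 (≥ 60): n = 365; a·d/n = 24·176/365 = 11.5726; b·c/n = 70·95/365 = 18.2192
OR_MH = (2.7191 + 13.5804 + 11.5726) / (6.7231 + 19.4375 + 18.2192) = 27.8721 / 44.3798 = 0.62804

0.63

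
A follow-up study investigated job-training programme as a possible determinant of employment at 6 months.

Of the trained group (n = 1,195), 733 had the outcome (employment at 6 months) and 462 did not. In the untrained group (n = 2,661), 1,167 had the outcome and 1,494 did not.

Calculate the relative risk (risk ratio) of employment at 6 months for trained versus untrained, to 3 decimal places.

From the description: a = 733, b = 462, c = 1167, d = 1494.
Risk in exposed = 733/1195 = 0.61339; risk in unexposed = 1167/2661 = 0.43856.
RR = 0.61339 / 0.43856 = 1.39865
The risk among the exposed is 1.40 times that among the unexposed.

1.399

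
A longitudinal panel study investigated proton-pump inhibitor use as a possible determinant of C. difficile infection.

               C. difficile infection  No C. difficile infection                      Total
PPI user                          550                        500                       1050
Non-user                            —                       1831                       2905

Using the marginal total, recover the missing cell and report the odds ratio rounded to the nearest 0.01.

The missing cell is in the unexposed row: 2905 − 1831 = 1074.
So a = 550, b = 500, c = 1074, d = 1831.
OR = (a·d)/(b·c) = (550 × 1831) / (500 × 1074) = 1007050 / 537000 = 1.87533

1.88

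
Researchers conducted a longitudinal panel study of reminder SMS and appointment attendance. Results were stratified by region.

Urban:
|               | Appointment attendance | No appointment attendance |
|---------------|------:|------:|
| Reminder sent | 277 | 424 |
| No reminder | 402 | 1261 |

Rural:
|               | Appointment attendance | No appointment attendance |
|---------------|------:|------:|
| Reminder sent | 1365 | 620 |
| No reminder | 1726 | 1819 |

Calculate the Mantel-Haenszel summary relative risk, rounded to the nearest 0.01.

RR_MH = Σ(aᵢ·n₀ᵢ/nᵢ) / Σ(cᵢ·n₁ᵢ/nᵢ), with n₁ᵢ = aᵢ+bᵢ (exposed), n₀ᵢ = cᵢ+dᵢ (unexposed), nᵢ = n₁ᵢ+n₀ᵢ.
Stratum 1 (Urban): n₁ = 701, n₀ = 1663, n = 2364; a·n₀/n = 277·1663/2364 = 194.8608; c·n₁/n = 402·701/2364 = 119.2056
Stratum 2 (Rural): n₁ = 1985, n₀ = 3545, n = 5530; a·n₀/n = 1365·3545/5530 = 875.0316; c·n₁/n = 1726·1985/5530 = 619.5497
RR_MH = (194.8608 + 875.0316) / (119.2056 + 619.5497) = 1069.8925 / 738.7553 = 1.44824

1.45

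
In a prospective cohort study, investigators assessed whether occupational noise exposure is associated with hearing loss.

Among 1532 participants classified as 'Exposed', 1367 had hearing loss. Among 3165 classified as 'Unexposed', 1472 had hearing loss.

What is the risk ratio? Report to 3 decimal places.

1.919

From the description: a = 1367, b = 165, c = 1472, d = 1693.
Risk in exposed = 1367/1532 = 0.89230; risk in unexposed = 1472/3165 = 0.46509.
RR = 0.89230 / 0.46509 = 1.91856
The risk among the exposed is 1.92 times that among the unexposed.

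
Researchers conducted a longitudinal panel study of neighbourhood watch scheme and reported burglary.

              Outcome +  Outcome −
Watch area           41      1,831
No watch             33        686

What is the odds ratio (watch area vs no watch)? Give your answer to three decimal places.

0.465

Cells: a = 41, b = 1831, c = 33, d = 686.
OR = (a·d)/(b·c) = (41 × 686) / (1831 × 33) = 28126 / 60423 = 0.46548
Exposure is associated with lower odds of reported burglary (OR = 0.47 < 1).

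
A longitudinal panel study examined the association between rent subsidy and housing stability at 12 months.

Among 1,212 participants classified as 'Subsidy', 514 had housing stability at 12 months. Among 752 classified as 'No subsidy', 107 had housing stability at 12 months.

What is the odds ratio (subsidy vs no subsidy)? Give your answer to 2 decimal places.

From the description: a = 514, b = 698, c = 107, d = 645.
OR = (a·d)/(b·c) = (514 × 645) / (698 × 107) = 331530 / 74686 = 4.43898
The odds of housing stability at 12 months are about 4.44 times as high in the subsidy group.

4.44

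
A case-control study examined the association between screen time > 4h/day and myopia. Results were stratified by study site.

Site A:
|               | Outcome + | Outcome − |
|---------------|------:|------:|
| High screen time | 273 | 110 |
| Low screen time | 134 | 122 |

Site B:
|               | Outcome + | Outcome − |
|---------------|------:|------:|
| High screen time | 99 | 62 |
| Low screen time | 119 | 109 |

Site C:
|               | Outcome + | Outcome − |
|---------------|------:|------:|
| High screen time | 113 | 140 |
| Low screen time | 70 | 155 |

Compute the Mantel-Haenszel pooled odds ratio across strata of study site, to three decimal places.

1.863

OR_MH = Σ(aᵢdᵢ/nᵢ) / Σ(bᵢcᵢ/nᵢ), where nᵢ is the stratum total.
Stratum 1 (Site A): n = 639; a·d/n = 273·122/639 = 52.1221; b·c/n = 110·134/639 = 23.0673
Stratum 2 (Site B): n = 389; a·d/n = 99·109/389 = 27.7404; b·c/n = 62·119/389 = 18.9666
Stratum 3 (Site C): n = 478; a·d/n = 113·155/478 = 36.6423; b·c/n = 140·70/478 = 20.5021
OR_MH = (52.1221 + 27.7404 + 36.6423) / (23.0673 + 18.9666 + 20.5021) = 116.5047 / 62.5360 = 1.86300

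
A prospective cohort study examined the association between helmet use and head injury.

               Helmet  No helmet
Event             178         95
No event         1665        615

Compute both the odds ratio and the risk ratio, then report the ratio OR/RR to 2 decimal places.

0.96

Reading the table with exposure as columns: a = 178 (Helmet, case), b = 1665 (Helmet, non-case), c = 95 (No helmet, case), d = 615.
OR = (178·615)/(1665·95) = 109470/158175 = 0.69208
Risk in exposed = 178/1843 = 0.09658; risk in unexposed = 95/710 = 0.13380; RR = 0.72182
OR/RR = 0.69208 / 0.72182 = 0.95880
The outcome is not rare, so the OR lies further from 1 than the RR.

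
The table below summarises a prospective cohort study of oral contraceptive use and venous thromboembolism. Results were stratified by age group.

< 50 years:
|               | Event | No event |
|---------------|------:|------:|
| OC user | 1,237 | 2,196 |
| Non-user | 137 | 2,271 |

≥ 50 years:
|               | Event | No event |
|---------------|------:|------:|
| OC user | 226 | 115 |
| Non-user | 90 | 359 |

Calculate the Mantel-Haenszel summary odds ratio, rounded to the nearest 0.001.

9.034

OR_MH = Σ(aᵢdᵢ/nᵢ) / Σ(bᵢcᵢ/nᵢ), where nᵢ is the stratum total.
Stratum 1 (< 50 years): n = 5841; a·d/n = 1237·2271/5841 = 480.9497; b·c/n = 2196·137/5841 = 51.5069
Stratum 2 (≥ 50 years): n = 790; a·d/n = 226·359/790 = 102.7013; b·c/n = 115·90/790 = 13.1013
OR_MH = (480.9497 + 102.7013) / (51.5069 + 13.1013) = 583.6509 / 64.6082 = 9.03370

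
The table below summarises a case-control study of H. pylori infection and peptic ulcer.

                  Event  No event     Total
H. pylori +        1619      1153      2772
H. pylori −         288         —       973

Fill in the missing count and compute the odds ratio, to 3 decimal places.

3.340

The missing cell is in the unexposed row: 973 − 288 = 685.
So a = 1619, b = 1153, c = 288, d = 685.
OR = (a·d)/(b·c) = (1619 × 685) / (1153 × 288) = 1109015 / 332064 = 3.33976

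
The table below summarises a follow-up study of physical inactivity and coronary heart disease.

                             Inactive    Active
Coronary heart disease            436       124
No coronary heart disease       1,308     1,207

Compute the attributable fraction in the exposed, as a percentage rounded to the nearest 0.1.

62.7

Reading the table with exposure as columns: a = 436 (Inactive, case), b = 1308 (Inactive, non-case), c = 124 (Active, case), d = 1207.
Risk in exposed = 436/1744 = 0.25000; risk in unexposed = 124/1331 = 0.09316.
RR = 0.25000/0.09316 = 2.68347
AR% = (RR − 1)/RR × 100 = (2.68347 − 1)/2.68347 × 100 = 62.7348%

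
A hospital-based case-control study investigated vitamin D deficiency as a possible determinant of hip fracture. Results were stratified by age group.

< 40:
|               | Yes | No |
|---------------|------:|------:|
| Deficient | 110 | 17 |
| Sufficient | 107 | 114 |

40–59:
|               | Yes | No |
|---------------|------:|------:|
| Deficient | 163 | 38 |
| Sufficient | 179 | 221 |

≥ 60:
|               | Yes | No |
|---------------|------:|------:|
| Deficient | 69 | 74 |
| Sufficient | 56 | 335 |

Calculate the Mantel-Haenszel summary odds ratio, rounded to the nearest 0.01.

OR_MH = Σ(aᵢdᵢ/nᵢ) / Σ(bᵢcᵢ/nᵢ), where nᵢ is the stratum total.
Stratum 1 (< 40): n = 348; a·d/n = 110·114/348 = 36.0345; b·c/n = 17·107/348 = 5.2270
Stratum 2 (40–59): n = 601; a·d/n = 163·221/601 = 59.9384; b·c/n = 38·179/601 = 11.3178
Stratum 3 (≥ 60): n = 534; a·d/n = 69·335/534 = 43.2865; b·c/n = 74·56/534 = 7.7603
OR_MH = (36.0345 + 59.9384 + 43.2865) / (5.2270 + 11.3178 + 7.7603) = 139.2594 / 24.3051 = 5.72963

5.73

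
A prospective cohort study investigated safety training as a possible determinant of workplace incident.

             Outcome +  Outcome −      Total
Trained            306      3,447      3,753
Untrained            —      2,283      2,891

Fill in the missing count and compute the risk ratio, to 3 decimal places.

0.388

The missing cell is in the unexposed row: 2891 − 2283 = 608.
So a = 306, b = 3447, c = 608, d = 2283.
RR = [a/(a+b)] / [c/(c+d)] = (306/3753) / (608/2891) = 0.08153/0.21031 = 0.38769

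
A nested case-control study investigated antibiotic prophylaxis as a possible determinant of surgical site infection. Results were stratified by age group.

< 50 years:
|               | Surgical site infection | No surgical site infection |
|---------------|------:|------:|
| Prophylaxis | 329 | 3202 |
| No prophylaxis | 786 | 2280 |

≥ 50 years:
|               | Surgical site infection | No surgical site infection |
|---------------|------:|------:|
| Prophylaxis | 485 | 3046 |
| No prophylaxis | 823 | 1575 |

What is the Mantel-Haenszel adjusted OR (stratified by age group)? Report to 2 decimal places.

OR_MH = Σ(aᵢdᵢ/nᵢ) / Σ(bᵢcᵢ/nᵢ), where nᵢ is the stratum total.
Stratum 1 (< 50 years): n = 6597; a·d/n = 329·2280/6597 = 113.7062; b·c/n = 3202·786/6597 = 381.5025
Stratum 2 (≥ 50 years): n = 5929; a·d/n = 485·1575/5929 = 128.8371; b·c/n = 3046·823/5929 = 422.8130
OR_MH = (113.7062 + 128.8371) / (381.5025 + 422.8130) = 242.5433 / 804.3155 = 0.30155

0.30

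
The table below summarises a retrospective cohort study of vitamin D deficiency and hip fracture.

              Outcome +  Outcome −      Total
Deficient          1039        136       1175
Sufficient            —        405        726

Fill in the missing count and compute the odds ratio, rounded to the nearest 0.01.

The missing cell is in the unexposed row: 726 − 405 = 321.
So a = 1039, b = 136, c = 321, d = 405.
OR = (a·d)/(b·c) = (1039 × 405) / (136 × 321) = 420795 / 43656 = 9.63888

9.64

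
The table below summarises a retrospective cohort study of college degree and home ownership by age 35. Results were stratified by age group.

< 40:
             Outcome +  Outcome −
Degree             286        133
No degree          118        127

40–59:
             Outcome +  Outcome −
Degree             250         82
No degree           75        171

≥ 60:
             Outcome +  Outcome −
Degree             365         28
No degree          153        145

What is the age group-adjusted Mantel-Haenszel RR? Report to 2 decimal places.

RR_MH = Σ(aᵢ·n₀ᵢ/nᵢ) / Σ(cᵢ·n₁ᵢ/nᵢ), with n₁ᵢ = aᵢ+bᵢ (exposed), n₀ᵢ = cᵢ+dᵢ (unexposed), nᵢ = n₁ᵢ+n₀ᵢ.
Stratum 1 (< 40): n₁ = 419, n₀ = 245, n = 664; a·n₀/n = 286·245/664 = 105.5271; c·n₁/n = 118·419/664 = 74.4608
Stratum 2 (40–59): n₁ = 332, n₀ = 246, n = 578; a·n₀/n = 250·246/578 = 106.4014; c·n₁/n = 75·332/578 = 43.0796
Stratum 3 (≥ 60): n₁ = 393, n₀ = 298, n = 691; a·n₀/n = 365·298/691 = 157.4096; c·n₁/n = 153·393/691 = 87.0174
RR_MH = (105.5271 + 106.4014 + 157.4096) / (74.4608 + 43.0796 + 87.0174) = 369.3380 / 204.5578 = 1.80554

1.81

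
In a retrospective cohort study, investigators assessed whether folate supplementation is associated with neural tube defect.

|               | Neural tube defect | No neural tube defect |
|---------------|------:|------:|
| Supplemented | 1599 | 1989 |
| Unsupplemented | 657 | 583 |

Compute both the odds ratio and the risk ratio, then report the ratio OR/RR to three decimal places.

0.848

Cells: a = 1599, b = 1989, c = 657, d = 583.
OR = (1599·583)/(1989·657) = 932217/1306773 = 0.71337
Risk in exposed = 1599/3588 = 0.44565; risk in unexposed = 657/1240 = 0.52984; RR = 0.84111
OR/RR = 0.71337 / 0.84111 = 0.84813
The outcome is not rare, so the OR lies further from 1 than the RR.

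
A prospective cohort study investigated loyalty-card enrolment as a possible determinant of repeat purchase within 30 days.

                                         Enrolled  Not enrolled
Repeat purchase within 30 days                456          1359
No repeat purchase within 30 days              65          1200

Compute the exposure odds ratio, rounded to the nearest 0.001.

6.195

Reading the table with exposure as columns: a = 456 (Enrolled, case), b = 65 (Enrolled, non-case), c = 1359 (Not enrolled, case), d = 1200.
OR = (a·d)/(b·c) = (456 × 1200) / (65 × 1359) = 547200 / 88335 = 6.19460
The odds of repeat purchase within 30 days are about 6.19 times as high in the enrolled group.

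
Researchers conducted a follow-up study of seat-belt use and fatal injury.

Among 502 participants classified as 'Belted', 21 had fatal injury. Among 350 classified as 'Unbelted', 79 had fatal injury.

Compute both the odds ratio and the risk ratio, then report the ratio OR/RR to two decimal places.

From the description: a = 21, b = 481, c = 79, d = 271.
OR = (21·271)/(481·79) = 5691/37999 = 0.14977
Risk in exposed = 21/502 = 0.04183; risk in unexposed = 79/350 = 0.22571; RR = 0.18533
OR/RR = 0.14977 / 0.18533 = 0.80809
The outcome is not rare, so the OR lies further from 1 than the RR.

0.81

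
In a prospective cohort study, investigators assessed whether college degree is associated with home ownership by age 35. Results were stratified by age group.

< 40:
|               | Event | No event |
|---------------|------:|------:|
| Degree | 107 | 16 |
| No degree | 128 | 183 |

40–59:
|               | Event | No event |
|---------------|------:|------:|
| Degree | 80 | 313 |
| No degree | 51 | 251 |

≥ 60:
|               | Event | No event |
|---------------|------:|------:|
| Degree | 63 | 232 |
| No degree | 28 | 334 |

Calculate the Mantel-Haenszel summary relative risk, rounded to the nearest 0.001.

1.881

RR_MH = Σ(aᵢ·n₀ᵢ/nᵢ) / Σ(cᵢ·n₁ᵢ/nᵢ), with n₁ᵢ = aᵢ+bᵢ (exposed), n₀ᵢ = cᵢ+dᵢ (unexposed), nᵢ = n₁ᵢ+n₀ᵢ.
Stratum 1 (< 40): n₁ = 123, n₀ = 311, n = 434; a·n₀/n = 107·311/434 = 76.6751; c·n₁/n = 128·123/434 = 36.2765
Stratum 2 (40–59): n₁ = 393, n₀ = 302, n = 695; a·n₀/n = 80·302/695 = 34.7626; c·n₁/n = 51·393/695 = 28.8388
Stratum 3 (≥ 60): n₁ = 295, n₀ = 362, n = 657; a·n₀/n = 63·362/657 = 34.7123; c·n₁/n = 28·295/657 = 12.5723
RR_MH = (76.6751 + 34.7626 + 34.7123) / (36.2765 + 28.8388 + 12.5723) = 146.1500 / 77.6876 = 1.88125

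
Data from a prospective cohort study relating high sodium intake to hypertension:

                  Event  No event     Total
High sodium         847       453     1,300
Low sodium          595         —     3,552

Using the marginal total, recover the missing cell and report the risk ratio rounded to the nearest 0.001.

The missing cell is in the unexposed row: 3552 − 595 = 2957.
So a = 847, b = 453, c = 595, d = 2957.
RR = [a/(a+b)] / [c/(c+d)] = (847/1300) / (595/3552) = 0.65154/0.16751 = 3.88952

3.890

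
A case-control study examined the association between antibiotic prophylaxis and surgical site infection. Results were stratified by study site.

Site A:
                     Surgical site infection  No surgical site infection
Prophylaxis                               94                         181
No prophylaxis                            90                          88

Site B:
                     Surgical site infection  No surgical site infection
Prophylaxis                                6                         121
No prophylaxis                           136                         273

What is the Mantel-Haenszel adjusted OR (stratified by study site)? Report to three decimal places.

OR_MH = Σ(aᵢdᵢ/nᵢ) / Σ(bᵢcᵢ/nᵢ), where nᵢ is the stratum total.
Stratum 1 (Site A): n = 453; a·d/n = 94·88/453 = 18.2605; b·c/n = 181·90/453 = 35.9603
Stratum 2 (Site B): n = 536; a·d/n = 6·273/536 = 3.0560; b·c/n = 121·136/536 = 30.7015
OR_MH = (18.2605 + 3.0560) / (35.9603 + 30.7015) = 21.3165 / 66.6618 = 0.31977

0.320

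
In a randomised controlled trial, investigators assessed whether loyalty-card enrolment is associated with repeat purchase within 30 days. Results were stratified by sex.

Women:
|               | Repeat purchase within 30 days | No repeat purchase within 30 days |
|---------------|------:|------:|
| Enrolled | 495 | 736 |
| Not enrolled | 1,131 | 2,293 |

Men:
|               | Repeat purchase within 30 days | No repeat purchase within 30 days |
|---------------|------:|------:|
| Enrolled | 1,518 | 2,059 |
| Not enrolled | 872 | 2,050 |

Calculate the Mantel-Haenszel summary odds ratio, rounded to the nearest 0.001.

1.588

OR_MH = Σ(aᵢdᵢ/nᵢ) / Σ(bᵢcᵢ/nᵢ), where nᵢ is the stratum total.
Stratum 1 (Women): n = 4655; a·d/n = 495·2293/4655 = 243.8314; b·c/n = 736·1131/4655 = 178.8219
Stratum 2 (Men): n = 6499; a·d/n = 1518·2050/6499 = 478.8275; b·c/n = 2059·872/6499 = 276.2653
OR_MH = (243.8314 + 478.8275) / (178.8219 + 276.2653) = 722.6589 / 455.0872 = 1.58796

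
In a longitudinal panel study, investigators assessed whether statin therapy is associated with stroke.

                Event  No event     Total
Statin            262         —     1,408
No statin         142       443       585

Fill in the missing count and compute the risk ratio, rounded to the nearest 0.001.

The missing cell is in the exposed row: 1408 − 262 = 1146.
So a = 262, b = 1146, c = 142, d = 443.
RR = [a/(a+b)] / [c/(c+d)] = (262/1408) / (142/585) = 0.18608/0.24274 = 0.76660

0.767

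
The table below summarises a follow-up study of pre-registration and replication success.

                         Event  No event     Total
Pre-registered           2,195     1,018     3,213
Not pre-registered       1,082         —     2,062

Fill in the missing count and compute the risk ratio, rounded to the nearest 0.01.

1.30

The missing cell is in the unexposed row: 2062 − 1082 = 980.
So a = 2195, b = 1018, c = 1082, d = 980.
RR = [a/(a+b)] / [c/(c+d)] = (2195/3213) / (1082/2062) = 0.68316/0.52473 = 1.30192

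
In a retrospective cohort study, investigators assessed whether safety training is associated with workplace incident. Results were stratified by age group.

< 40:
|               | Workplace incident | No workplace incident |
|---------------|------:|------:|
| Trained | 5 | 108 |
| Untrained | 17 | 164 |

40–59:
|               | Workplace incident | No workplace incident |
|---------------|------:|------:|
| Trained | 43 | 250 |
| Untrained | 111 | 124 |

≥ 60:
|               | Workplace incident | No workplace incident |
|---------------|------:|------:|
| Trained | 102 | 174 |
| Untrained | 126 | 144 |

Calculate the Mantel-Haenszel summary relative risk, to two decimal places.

0.55

RR_MH = Σ(aᵢ·n₀ᵢ/nᵢ) / Σ(cᵢ·n₁ᵢ/nᵢ), with n₁ᵢ = aᵢ+bᵢ (exposed), n₀ᵢ = cᵢ+dᵢ (unexposed), nᵢ = n₁ᵢ+n₀ᵢ.
Stratum 1 (< 40): n₁ = 113, n₀ = 181, n = 294; a·n₀/n = 5·181/294 = 3.0782; c·n₁/n = 17·113/294 = 6.5340
Stratum 2 (40–59): n₁ = 293, n₀ = 235, n = 528; a·n₀/n = 43·235/528 = 19.1383; c·n₁/n = 111·293/528 = 61.5966
Stratum 3 (≥ 60): n₁ = 276, n₀ = 270, n = 546; a·n₀/n = 102·270/546 = 50.4396; c·n₁/n = 126·276/546 = 63.6923
RR_MH = (3.0782 + 19.1383 + 50.4396) / (6.5340 + 61.5966 + 63.6923) = 72.6560 / 131.8229 = 0.55116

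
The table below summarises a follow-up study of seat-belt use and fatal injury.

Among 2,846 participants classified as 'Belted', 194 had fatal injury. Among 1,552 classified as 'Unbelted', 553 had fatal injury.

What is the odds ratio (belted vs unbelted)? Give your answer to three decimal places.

0.132

From the description: a = 194, b = 2652, c = 553, d = 999.
OR = (a·d)/(b·c) = (194 × 999) / (2652 × 553) = 193806 / 1466556 = 0.13215
Exposure is associated with lower odds of fatal injury (OR = 0.13 < 1).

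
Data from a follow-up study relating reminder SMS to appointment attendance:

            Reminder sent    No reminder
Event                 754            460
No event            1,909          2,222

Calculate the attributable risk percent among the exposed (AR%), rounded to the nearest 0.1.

Reading the table with exposure as columns: a = 754 (Reminder sent, case), b = 1909 (Reminder sent, non-case), c = 460 (No reminder, case), d = 2222.
Risk in exposed = 754/2663 = 0.28314; risk in unexposed = 460/2682 = 0.17151.
RR = 0.28314/0.17151 = 1.65083
AR% = (RR − 1)/RR × 100 = (1.65083 − 1)/1.65083 × 100 = 39.4242%

39.4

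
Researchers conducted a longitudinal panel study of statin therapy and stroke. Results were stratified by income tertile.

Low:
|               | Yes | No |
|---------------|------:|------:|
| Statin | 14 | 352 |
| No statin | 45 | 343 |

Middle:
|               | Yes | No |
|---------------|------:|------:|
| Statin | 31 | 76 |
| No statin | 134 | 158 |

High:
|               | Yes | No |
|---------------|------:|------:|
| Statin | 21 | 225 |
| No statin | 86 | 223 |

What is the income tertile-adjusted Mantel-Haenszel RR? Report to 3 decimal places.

0.434

RR_MH = Σ(aᵢ·n₀ᵢ/nᵢ) / Σ(cᵢ·n₁ᵢ/nᵢ), with n₁ᵢ = aᵢ+bᵢ (exposed), n₀ᵢ = cᵢ+dᵢ (unexposed), nᵢ = n₁ᵢ+n₀ᵢ.
Stratum 1 (Low): n₁ = 366, n₀ = 388, n = 754; a·n₀/n = 14·388/754 = 7.2042; c·n₁/n = 45·366/754 = 21.8435
Stratum 2 (Middle): n₁ = 107, n₀ = 292, n = 399; a·n₀/n = 31·292/399 = 22.6867; c·n₁/n = 134·107/399 = 35.9348
Stratum 3 (High): n₁ = 246, n₀ = 309, n = 555; a·n₀/n = 21·309/555 = 11.6919; c·n₁/n = 86·246/555 = 38.1189
RR_MH = (7.2042 + 22.6867 + 11.6919) / (21.8435 + 35.9348 + 38.1189) = 41.5829 / 95.8973 = 0.43362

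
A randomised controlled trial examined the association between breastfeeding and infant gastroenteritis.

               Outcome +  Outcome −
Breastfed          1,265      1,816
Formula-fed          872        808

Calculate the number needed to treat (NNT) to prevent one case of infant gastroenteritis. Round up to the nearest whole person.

Risk in treated group = 1265/3081 = 0.41058; risk in control = 872/1680 = 0.51905.
Absolute risk reduction = 0.51905 − 0.41058 = 0.10847
NNT = 1 / ARR = 1 / 0.10847 = 9.219 → round up → 10

10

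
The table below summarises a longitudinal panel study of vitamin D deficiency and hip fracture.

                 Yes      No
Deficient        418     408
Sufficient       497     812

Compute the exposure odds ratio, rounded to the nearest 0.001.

1.674

Cells: a = 418, b = 408, c = 497, d = 812.
OR = (a·d)/(b·c) = (418 × 812) / (408 × 497) = 339416 / 202776 = 1.67385
The odds of hip fracture are about 1.67 times as high in the deficient group.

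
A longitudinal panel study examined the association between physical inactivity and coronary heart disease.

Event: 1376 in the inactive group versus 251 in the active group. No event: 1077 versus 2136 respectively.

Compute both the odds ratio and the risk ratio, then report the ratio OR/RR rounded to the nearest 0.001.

From the description: a = 1376, b = 1077, c = 251, d = 2136.
OR = (1376·2136)/(1077·251) = 2939136/270327 = 10.87252
Risk in exposed = 1376/2453 = 0.56095; risk in unexposed = 251/2387 = 0.10515; RR = 5.33457
OR/RR = 10.87252 / 5.33457 = 2.03812
The outcome is not rare, so the OR lies further from 1 than the RR.

2.038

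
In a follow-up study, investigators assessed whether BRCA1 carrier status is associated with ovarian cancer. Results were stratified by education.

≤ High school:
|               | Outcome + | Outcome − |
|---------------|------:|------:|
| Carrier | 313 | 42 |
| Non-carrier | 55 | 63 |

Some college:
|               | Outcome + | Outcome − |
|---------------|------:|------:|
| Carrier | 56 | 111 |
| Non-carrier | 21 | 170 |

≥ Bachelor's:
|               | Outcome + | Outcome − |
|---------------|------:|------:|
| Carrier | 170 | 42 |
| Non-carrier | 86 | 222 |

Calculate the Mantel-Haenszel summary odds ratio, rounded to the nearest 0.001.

7.680

OR_MH = Σ(aᵢdᵢ/nᵢ) / Σ(bᵢcᵢ/nᵢ), where nᵢ is the stratum total.
Stratum 1 (≤ High school): n = 473; a·d/n = 313·63/473 = 41.6892; b·c/n = 42·55/473 = 4.8837
Stratum 2 (Some college): n = 358; a·d/n = 56·170/358 = 26.5922; b·c/n = 111·21/358 = 6.5112
Stratum 3 (≥ Bachelor's): n = 520; a·d/n = 170·222/520 = 72.5769; b·c/n = 42·86/520 = 6.9462
OR_MH = (41.6892 + 26.5922 + 72.5769) / (4.8837 + 6.5112 + 6.9462) = 140.8583 / 18.3410 = 7.67995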